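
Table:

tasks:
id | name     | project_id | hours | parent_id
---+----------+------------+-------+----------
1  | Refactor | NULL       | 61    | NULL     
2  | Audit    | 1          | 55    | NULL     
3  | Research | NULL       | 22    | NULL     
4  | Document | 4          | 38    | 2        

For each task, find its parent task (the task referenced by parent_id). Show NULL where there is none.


This is a self-join: tasks is joined to a second copy of itself, matching each row's parent_id to another row's id. Use LEFT JOIN so rows with parent_id=NULL are kept.
  - task 1 (Refactor): parent_id=NULL -> NULL
  - task 2 (Audit): parent_id=NULL -> NULL
  - task 3 (Research): parent_id=NULL -> NULL
  - task 4 (Document): parent_id=2 -> Audit

SQL:
SELECT a.name AS item, b.name AS parent
FROM tasks a
LEFT JOIN tasks b ON a.parent_id = b.id

Result:
item     | parent
---------+-------
Refactor | NULL  
Audit    | NULL  
Research | NULL  
Document | Audit 


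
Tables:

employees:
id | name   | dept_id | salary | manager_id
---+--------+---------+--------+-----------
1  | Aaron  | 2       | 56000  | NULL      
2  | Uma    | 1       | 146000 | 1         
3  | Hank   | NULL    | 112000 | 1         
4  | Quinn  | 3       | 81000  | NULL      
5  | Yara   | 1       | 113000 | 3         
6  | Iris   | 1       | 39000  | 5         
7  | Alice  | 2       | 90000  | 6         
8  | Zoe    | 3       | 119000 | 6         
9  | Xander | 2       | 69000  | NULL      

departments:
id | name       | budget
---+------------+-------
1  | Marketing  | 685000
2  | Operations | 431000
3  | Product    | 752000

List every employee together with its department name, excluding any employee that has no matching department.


INNER JOIN keeps only employees rows whose dept_id matches an id in departments. Walk through each employee:
  - employee 1 (Aaron): dept_id=2 -> matches Operations
  - employee 2 (Uma): dept_id=1 -> matches Marketing
  - employee 3 (Hank): dept_id=NULL, no match -> dropped
  - employee 4 (Quinn): dept_id=3 -> matches Product
  - employee 5 (Yara): dept_id=1 -> matches Marketing
  - employee 6 (Iris): dept_id=1 -> matches Marketing
  - employee 7 (Alice): dept_id=2 -> matches Operations
  - employee 8 (Zoe): dept_id=3 -> matches Product
  - employee 9 (Xander): dept_id=2 -> matches Operations
So 1 of 9 rows is dropped.

SQL:
SELECT a.name, b.name AS department
FROM employees a
INNER JOIN departments b ON a.dept_id = b.id

Result:
name   | department
-------+-----------
Aaron  | Operations
Uma    | Marketing 
Quinn  | Product   
Yara   | Marketing 
Iris   | Marketing 
Alice  | Operations
Zoe    | Product   
Xander | Operations


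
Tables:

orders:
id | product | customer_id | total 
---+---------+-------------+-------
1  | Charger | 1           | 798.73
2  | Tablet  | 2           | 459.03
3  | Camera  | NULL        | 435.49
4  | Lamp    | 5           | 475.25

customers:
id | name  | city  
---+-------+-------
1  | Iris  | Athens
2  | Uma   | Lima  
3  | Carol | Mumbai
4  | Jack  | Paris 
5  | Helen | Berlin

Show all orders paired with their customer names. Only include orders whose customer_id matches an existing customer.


INNER JOIN keeps only orders rows whose customer_id matches an id in customers. Walk through each order:
  - order 1 (Charger): customer_id=1 -> matches Iris
  - order 2 (Tablet): customer_id=2 -> matches Uma
  - order 3 (Camera): customer_id=NULL, no match -> dropped
  - order 4 (Lamp): customer_id=5 -> matches Helen
So 1 of 4 rows is dropped.

SQL:
SELECT a.product, b.name AS customer
FROM orders a
INNER JOIN customers b ON a.customer_id = b.id

Result:
product | customer
--------+---------
Charger | Iris    
Tablet  | Uma     
Lamp    | Helen   


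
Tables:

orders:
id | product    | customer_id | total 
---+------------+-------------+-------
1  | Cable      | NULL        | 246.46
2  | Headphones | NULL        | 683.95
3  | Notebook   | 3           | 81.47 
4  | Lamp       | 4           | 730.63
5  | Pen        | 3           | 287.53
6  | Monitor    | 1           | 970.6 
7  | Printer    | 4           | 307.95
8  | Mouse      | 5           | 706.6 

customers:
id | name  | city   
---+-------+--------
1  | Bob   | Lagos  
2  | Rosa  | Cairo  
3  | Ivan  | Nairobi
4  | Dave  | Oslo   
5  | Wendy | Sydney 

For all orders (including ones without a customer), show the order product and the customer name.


LEFT JOIN keeps every row from orders (the left table); where customer_id has no match in customers, the customer columns become NULL. Walk through each order:
  - order 1 (Cable): customer_id=NULL, no match -> kept with NULL
  - order 2 (Headphones): customer_id=NULL, no match -> kept with NULL
  - order 3 (Notebook): customer_id=3 -> matches Ivan
  - order 4 (Lamp): customer_id=4 -> matches Dave
  - order 5 (Pen): customer_id=3 -> matches Ivan
  - order 6 (Monitor): customer_id=1 -> matches Bob
  - order 7 (Printer): customer_id=4 -> matches Dave
  - order 8 (Mouse): customer_id=5 -> matches Wendy
All 8 rows appear; 2 have NULL customer.

SQL:
SELECT a.product, b.name AS customer
FROM orders a
LEFT JOIN customers b ON a.customer_id = b.id

Result:
product    | customer
-----------+---------
Cable      | NULL    
Headphones | NULL    
Notebook   | Ivan    
Lamp       | Dave    
Pen        | Ivan    
Monitor    | Bob     
Printer    | Dave    
Mouse      | Wendy   


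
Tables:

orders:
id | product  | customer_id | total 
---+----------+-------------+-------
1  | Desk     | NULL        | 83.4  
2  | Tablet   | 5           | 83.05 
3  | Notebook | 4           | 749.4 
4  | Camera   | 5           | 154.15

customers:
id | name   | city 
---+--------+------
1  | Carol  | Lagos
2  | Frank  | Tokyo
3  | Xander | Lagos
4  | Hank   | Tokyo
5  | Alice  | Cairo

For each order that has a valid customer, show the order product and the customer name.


INNER JOIN keeps only orders rows whose customer_id matches an id in customers. Walk through each order:
  - order 1 (Desk): customer_id=NULL, no match -> dropped
  - order 2 (Tablet): customer_id=5 -> matches Alice
  - order 3 (Notebook): customer_id=4 -> matches Hank
  - order 4 (Camera): customer_id=5 -> matches Alice
So 1 of 4 rows is dropped.

SQL:
SELECT a.product, b.name AS customer
FROM orders a
INNER JOIN customers b ON a.customer_id = b.id

Result:
product  | customer
---------+---------
Tablet   | Alice   
Notebook | Hank    
Camera   | Alice   


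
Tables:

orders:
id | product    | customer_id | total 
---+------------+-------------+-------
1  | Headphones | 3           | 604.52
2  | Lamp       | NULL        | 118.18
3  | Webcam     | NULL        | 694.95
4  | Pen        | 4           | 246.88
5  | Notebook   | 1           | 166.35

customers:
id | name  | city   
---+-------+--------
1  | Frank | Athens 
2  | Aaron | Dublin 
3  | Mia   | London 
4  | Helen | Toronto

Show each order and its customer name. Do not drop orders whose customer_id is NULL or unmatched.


LEFT JOIN keeps every row from orders (the left table); where customer_id has no match in customers, the customer columns become NULL. Walk through each order:
  - order 1 (Headphones): customer_id=3 -> matches Mia
  - order 2 (Lamp): customer_id=NULL, no match -> kept with NULL
  - order 3 (Webcam): customer_id=NULL, no match -> kept with NULL
  - order 4 (Pen): customer_id=4 -> matches Helen
  - order 5 (Notebook): customer_id=1 -> matches Frank
All 5 rows appear; 2 have NULL customer.

SQL:
SELECT a.product, b.name AS customer
FROM orders a
LEFT JOIN customers b ON a.customer_id = b.id

Result:
product    | customer
-----------+---------
Headphones | Mia     
Lamp       | NULL    
Webcam     | NULL    
Pen        | Helen   
Notebook   | Frank   


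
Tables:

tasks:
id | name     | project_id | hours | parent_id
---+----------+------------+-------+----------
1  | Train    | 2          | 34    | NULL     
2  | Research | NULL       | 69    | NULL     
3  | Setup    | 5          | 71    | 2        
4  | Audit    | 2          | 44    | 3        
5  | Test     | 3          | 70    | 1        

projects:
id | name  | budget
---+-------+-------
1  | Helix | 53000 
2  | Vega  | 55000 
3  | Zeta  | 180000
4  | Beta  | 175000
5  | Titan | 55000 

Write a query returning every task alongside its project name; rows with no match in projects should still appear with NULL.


LEFT JOIN keeps every row from tasks (the left table); where project_id has no match in projects, the project columns become NULL. Walk through each task:
  - task 1 (Train): project_id=2 -> matches Vega
  - task 2 (Research): project_id=NULL, no match -> kept with NULL
  - task 3 (Setup): project_id=5 -> matches Titan
  - task 4 (Audit): project_id=2 -> matches Vega
  - task 5 (Test): project_id=3 -> matches Zeta
All 5 rows appear; 1 has NULL project.

SQL:
SELECT a.name, b.name AS project
FROM tasks a
LEFT JOIN projects b ON a.project_id = b.id

Result:
name     | project
---------+--------
Train    | Vega   
Research | NULL   
Setup    | Titan  
Audit    | Vega   
Test     | Zeta   


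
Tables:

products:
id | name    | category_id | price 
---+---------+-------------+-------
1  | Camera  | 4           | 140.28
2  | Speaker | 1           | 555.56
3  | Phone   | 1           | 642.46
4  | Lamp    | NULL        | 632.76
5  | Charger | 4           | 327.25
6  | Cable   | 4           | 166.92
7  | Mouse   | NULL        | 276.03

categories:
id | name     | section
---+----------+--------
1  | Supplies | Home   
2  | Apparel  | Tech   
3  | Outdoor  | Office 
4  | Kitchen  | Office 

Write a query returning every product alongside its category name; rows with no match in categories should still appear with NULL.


LEFT JOIN keeps every row from products (the left table); where category_id has no match in categories, the category columns become NULL. Walk through each product:
  - product 1 (Camera): category_id=4 -> matches Kitchen
  - product 2 (Speaker): category_id=1 -> matches Supplies
  - product 3 (Phone): category_id=1 -> matches Supplies
  - product 4 (Lamp): category_id=NULL, no match -> kept with NULL
  - product 5 (Charger): category_id=4 -> matches Kitchen
  - product 6 (Cable): category_id=4 -> matches Kitchen
  - product 7 (Mouse): category_id=NULL, no match -> kept with NULL
All 7 rows appear; 2 have NULL category.

SQL:
SELECT a.name, b.name AS category
FROM products a
LEFT JOIN categories b ON a.category_id = b.id

Result:
name    | category
--------+---------
Camera  | Kitchen 
Speaker | Supplies
Phone   | Supplies
Lamp    | NULL    
Charger | Kitchen 
Cable   | Kitchen 
Mouse   | NULL    


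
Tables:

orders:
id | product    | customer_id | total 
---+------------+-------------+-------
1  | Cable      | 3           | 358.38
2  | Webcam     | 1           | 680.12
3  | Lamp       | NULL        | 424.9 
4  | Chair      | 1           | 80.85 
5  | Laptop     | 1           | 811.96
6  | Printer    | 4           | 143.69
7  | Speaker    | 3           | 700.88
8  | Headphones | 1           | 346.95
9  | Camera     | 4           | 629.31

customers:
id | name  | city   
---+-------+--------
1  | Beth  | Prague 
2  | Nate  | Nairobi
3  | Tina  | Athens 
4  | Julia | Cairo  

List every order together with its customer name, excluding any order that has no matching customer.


INNER JOIN keeps only orders rows whose customer_id matches an id in customers. Walk through each order:
  - order 1 (Cable): customer_id=3 -> matches Tina
  - order 2 (Webcam): customer_id=1 -> matches Beth
  - order 3 (Lamp): customer_id=NULL, no match -> dropped
  - order 4 (Chair): customer_id=1 -> matches Beth
  - order 5 (Laptop): customer_id=1 -> matches Beth
  - order 6 (Printer): customer_id=4 -> matches Julia
  - order 7 (Speaker): customer_id=3 -> matches Tina
  - order 8 (Headphones): customer_id=1 -> matches Beth
  - order 9 (Camera): customer_id=4 -> matches Julia
So 1 of 9 rows is dropped.

SQL:
SELECT a.product, b.name AS customer
FROM orders a
INNER JOIN customers b ON a.customer_id = b.id

Result:
product    | customer
-----------+---------
Cable      | Tina    
Webcam     | Beth    
Chair      | Beth    
Laptop     | Beth    
Printer    | Julia   
Speaker    | Tina    
Headphones | Beth    
Camera     | Julia   


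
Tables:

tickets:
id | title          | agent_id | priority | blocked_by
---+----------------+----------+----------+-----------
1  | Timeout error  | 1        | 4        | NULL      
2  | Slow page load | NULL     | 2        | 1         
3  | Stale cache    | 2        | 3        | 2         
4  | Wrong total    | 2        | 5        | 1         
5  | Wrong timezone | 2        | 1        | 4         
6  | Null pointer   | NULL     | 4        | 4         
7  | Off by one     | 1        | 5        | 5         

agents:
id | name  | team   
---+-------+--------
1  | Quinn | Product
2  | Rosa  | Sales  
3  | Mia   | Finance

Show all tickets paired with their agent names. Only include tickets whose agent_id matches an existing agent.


INNER JOIN keeps only tickets rows whose agent_id matches an id in agents. Walk through each ticket:
  - ticket 1 (Timeout error): agent_id=1 -> matches Quinn
  - ticket 2 (Slow page load): agent_id=NULL, no match -> dropped
  - ticket 3 (Stale cache): agent_id=2 -> matches Rosa
  - ticket 4 (Wrong total): agent_id=2 -> matches Rosa
  - ticket 5 (Wrong timezone): agent_id=2 -> matches Rosa
  - ticket 6 (Null pointer): agent_id=NULL, no match -> dropped
  - ticket 7 (Off by one): agent_id=1 -> matches Quinn
So 2 of 7 rows are dropped.

SQL:
SELECT a.title, b.name AS agent
FROM tickets a
INNER JOIN agents b ON a.agent_id = b.id

Result:
title          | agent
---------------+------
Timeout error  | Quinn
Stale cache    | Rosa 
Wrong total    | Rosa 
Wrong timezone | Rosa 
Off by one     | Quinn


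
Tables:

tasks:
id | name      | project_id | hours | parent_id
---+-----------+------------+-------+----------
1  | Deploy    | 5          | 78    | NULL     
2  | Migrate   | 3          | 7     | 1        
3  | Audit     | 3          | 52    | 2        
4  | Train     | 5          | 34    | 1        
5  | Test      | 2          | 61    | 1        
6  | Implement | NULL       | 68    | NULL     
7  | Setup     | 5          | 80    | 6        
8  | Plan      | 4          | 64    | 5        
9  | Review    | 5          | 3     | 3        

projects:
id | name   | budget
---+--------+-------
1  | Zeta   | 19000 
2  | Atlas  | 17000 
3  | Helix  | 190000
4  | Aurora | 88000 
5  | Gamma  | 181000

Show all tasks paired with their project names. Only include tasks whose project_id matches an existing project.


INNER JOIN keeps only tasks rows whose project_id matches an id in projects. Walk through each task:
  - task 1 (Deploy): project_id=5 -> matches Gamma
  - task 2 (Migrate): project_id=3 -> matches Helix
  - task 3 (Audit): project_id=3 -> matches Helix
  - task 4 (Train): project_id=5 -> matches Gamma
  - task 5 (Test): project_id=2 -> matches Atlas
  - task 6 (Implement): project_id=NULL, no match -> dropped
  - task 7 (Setup): project_id=5 -> matches Gamma
  - task 8 (Plan): project_id=4 -> matches Aurora
  - task 9 (Review): project_id=5 -> matches Gamma
So 1 of 9 rows is dropped.

SQL:
SELECT a.name, b.name AS project
FROM tasks a
INNER JOIN projects b ON a.project_id = b.id

Result:
name    | project
--------+--------
Deploy  | Gamma  
Migrate | Helix  
Audit   | Helix  
Train   | Gamma  
Test    | Atlas  
Setup   | Gamma  
Plan    | Aurora 
Review  | Gamma  


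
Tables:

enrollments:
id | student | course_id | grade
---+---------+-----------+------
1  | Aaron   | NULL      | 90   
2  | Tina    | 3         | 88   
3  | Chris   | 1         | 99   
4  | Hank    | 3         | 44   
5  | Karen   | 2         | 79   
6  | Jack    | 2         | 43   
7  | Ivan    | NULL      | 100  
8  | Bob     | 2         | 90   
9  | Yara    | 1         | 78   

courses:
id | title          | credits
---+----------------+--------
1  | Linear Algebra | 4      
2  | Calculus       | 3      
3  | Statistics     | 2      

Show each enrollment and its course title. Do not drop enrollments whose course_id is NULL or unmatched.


LEFT JOIN keeps every row from enrollments (the left table); where course_id has no match in courses, the course columns become NULL. Walk through each enrollment:
  - enrollment 1 (Aaron): course_id=NULL, no match -> kept with NULL
  - enrollment 2 (Tina): course_id=3 -> matches Statistics
  - enrollment 3 (Chris): course_id=1 -> matches Linear Algebra
  - enrollment 4 (Hank): course_id=3 -> matches Statistics
  - enrollment 5 (Karen): course_id=2 -> matches Calculus
  - enrollment 6 (Jack): course_id=2 -> matches Calculus
  - enrollment 7 (Ivan): course_id=NULL, no match -> kept with NULL
  - enrollment 8 (Bob): course_id=2 -> matches Calculus
  - enrollment 9 (Yara): course_id=1 -> matches Linear Algebra
All 9 rows appear; 2 have NULL course.

SQL:
SELECT a.student, b.title AS course
FROM enrollments a
LEFT JOIN courses b ON a.course_id = b.id

Result:
student | course        
--------+---------------
Aaron   | NULL          
Tina    | Statistics    
Chris   | Linear Algebra
Hank    | Statistics    
Karen   | Calculus      
Jack    | Calculus      
Ivan    | NULL          
Bob     | Calculus      
Yara    | Linear Algebra


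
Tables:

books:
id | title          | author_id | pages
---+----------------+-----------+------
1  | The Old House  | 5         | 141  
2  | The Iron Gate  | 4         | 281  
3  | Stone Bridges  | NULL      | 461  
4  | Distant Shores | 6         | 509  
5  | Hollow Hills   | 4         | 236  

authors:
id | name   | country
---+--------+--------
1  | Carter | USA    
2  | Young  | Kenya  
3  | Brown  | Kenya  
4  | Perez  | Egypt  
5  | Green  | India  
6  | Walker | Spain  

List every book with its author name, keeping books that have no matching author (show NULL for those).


LEFT JOIN keeps every row from books (the left table); where author_id has no match in authors, the author columns become NULL. Walk through each book:
  - book 1 (The Old House): author_id=5 -> matches Green
  - book 2 (The Iron Gate): author_id=4 -> matches Perez
  - book 3 (Stone Bridges): author_id=NULL, no match -> kept with NULL
  - book 4 (Distant Shores): author_id=6 -> matches Walker
  - book 5 (Hollow Hills): author_id=4 -> matches Perez
All 5 rows appear; 1 has NULL author.

SQL:
SELECT a.title, b.name AS author
FROM books a
LEFT JOIN authors b ON a.author_id = b.id

Result:
title          | author
---------------+-------
The Old House  | Green 
The Iron Gate  | Perez 
Stone Bridges  | NULL  
Distant Shores | Walker
Hollow Hills   | Perez 


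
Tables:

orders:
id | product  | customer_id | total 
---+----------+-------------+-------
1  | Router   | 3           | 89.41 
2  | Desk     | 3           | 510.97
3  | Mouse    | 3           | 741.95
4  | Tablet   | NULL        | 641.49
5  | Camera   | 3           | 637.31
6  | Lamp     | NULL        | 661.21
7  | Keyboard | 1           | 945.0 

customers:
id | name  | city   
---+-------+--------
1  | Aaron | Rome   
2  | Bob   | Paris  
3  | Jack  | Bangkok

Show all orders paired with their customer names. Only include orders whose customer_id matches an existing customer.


INNER JOIN keeps only orders rows whose customer_id matches an id in customers. Walk through each order:
  - order 1 (Router): customer_id=3 -> matches Jack
  - order 2 (Desk): customer_id=3 -> matches Jack
  - order 3 (Mouse): customer_id=3 -> matches Jack
  - order 4 (Tablet): customer_id=NULL, no match -> dropped
  - order 5 (Camera): customer_id=3 -> matches Jack
  - order 6 (Lamp): customer_id=NULL, no match -> dropped
  - order 7 (Keyboard): customer_id=1 -> matches Aaron
So 2 of 7 rows are dropped.

SQL:
SELECT a.product, b.name AS customer
FROM orders a
INNER JOIN customers b ON a.customer_id = b.id

Result:
product  | customer
---------+---------
Router   | Jack    
Desk     | Jack    
Mouse    | Jack    
Camera   | Jack    
Keyboard | Aaron   


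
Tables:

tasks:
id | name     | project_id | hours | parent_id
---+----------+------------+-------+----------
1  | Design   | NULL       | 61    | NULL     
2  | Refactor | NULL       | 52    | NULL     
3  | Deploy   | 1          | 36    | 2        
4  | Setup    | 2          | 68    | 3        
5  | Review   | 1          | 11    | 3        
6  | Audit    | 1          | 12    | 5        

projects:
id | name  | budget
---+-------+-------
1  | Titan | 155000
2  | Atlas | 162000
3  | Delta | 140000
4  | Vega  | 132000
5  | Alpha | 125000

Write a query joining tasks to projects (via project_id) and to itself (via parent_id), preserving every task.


Two LEFT JOINs from the same base table tasks: one to projects via project_id, one to tasks itself via parent_id. Both are LEFT so every task is preserved.
Match against projects:
  - task 1 (Design): project_id=NULL, no match -> kept with NULL
  - task 2 (Refactor): project_id=NULL, no match -> kept with NULL
  - task 3 (Deploy): project_id=1 -> matches Titan
  - task 4 (Setup): project_id=2 -> matches Atlas
  - task 5 (Review): project_id=1 -> matches Titan
  - task 6 (Audit): project_id=1 -> matches Titan
Match against tasks (self):
  - task 1 (Design): parent_id=NULL -> NULL
  - task 2 (Refactor): parent_id=NULL -> NULL
  - task 3 (Deploy): parent_id=2 -> Refactor
  - task 4 (Setup): parent_id=3 -> Deploy
  - task 5 (Review): parent_id=3 -> Deploy
  - task 6 (Audit): parent_id=5 -> Review

SQL:
SELECT a.name, b.name AS project, c.name AS parent
FROM tasks a
LEFT JOIN projects b ON a.project_id = b.id
LEFT JOIN tasks c ON a.parent_id = c.id

Result:
name     | project | parent  
---------+---------+---------
Design   | NULL    | NULL    
Refactor | NULL    | NULL    
Deploy   | Titan   | Refactor
Setup    | Atlas   | Deploy  
Review   | Titan   | Deploy  
Audit    | Titan   | Review  


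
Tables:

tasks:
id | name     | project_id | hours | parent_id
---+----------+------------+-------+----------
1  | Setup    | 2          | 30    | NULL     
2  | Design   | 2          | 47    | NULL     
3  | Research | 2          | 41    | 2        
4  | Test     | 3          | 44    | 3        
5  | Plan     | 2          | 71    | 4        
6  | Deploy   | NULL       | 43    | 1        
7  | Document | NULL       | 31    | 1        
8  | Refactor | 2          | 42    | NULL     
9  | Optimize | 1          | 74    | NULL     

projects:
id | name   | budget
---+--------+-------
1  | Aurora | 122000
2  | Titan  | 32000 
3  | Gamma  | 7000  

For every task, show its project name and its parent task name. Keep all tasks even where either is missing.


Two LEFT JOINs from the same base table tasks: one to projects via project_id, one to tasks itself via parent_id. Both are LEFT so every task is preserved.
Match against projects:
  - task 1 (Setup): project_id=2 -> matches Titan
  - task 2 (Design): project_id=2 -> matches Titan
  - task 3 (Research): project_id=2 -> matches Titan
  - task 4 (Test): project_id=3 -> matches Gamma
  - task 5 (Plan): project_id=2 -> matches Titan
  - task 6 (Deploy): project_id=NULL, no match -> kept with NULL
  - task 7 (Document): project_id=NULL, no match -> kept with NULL
  - task 8 (Refactor): project_id=2 -> matches Titan
  - task 9 (Optimize): project_id=1 -> matches Aurora
Match against tasks (self):
  - task 1 (Setup): parent_id=NULL -> NULL
  - task 2 (Design): parent_id=NULL -> NULL
  - task 3 (Research): parent_id=2 -> Design
  - task 4 (Test): parent_id=3 -> Research
  - task 5 (Plan): parent_id=4 -> Test
  - task 6 (Deploy): parent_id=1 -> Setup
  - task 7 (Document): parent_id=1 -> Setup
  - task 8 (Refactor): parent_id=NULL -> NULL
  - task 9 (Optimize): parent_id=NULL -> NULL

SQL:
SELECT a.name, b.name AS project, c.name AS parent
FROM tasks a
LEFT JOIN projects b ON a.project_id = b.id
LEFT JOIN tasks c ON a.parent_id = c.id

Result:
name     | project | parent  
---------+---------+---------
Setup    | Titan   | NULL    
Design   | Titan   | NULL    
Research | Titan   | Design  
Test     | Gamma   | Research
Plan     | Titan   | Test    
Deploy   | NULL    | Setup   
Document | NULL    | Setup   
Refactor | Titan   | NULL    
Optimize | Aurora  | NULL    


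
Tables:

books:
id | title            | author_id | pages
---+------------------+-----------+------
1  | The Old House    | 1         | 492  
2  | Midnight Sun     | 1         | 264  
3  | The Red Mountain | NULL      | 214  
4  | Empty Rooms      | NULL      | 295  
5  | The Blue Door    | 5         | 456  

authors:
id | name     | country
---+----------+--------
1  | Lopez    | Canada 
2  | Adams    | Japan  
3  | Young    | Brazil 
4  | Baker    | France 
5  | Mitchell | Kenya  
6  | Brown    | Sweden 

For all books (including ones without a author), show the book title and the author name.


LEFT JOIN keeps every row from books (the left table); where author_id has no match in authors, the author columns become NULL. Walk through each book:
  - book 1 (The Old House): author_id=1 -> matches Lopez
  - book 2 (Midnight Sun): author_id=1 -> matches Lopez
  - book 3 (The Red Mountain): author_id=NULL, no match -> kept with NULL
  - book 4 (Empty Rooms): author_id=NULL, no match -> kept with NULL
  - book 5 (The Blue Door): author_id=5 -> matches Mitchell
All 5 rows appear; 2 have NULL author.

SQL:
SELECT a.title, b.name AS author
FROM books a
LEFT JOIN authors b ON a.author_id = b.id

Result:
title            | author  
-----------------+---------
The Old House    | Lopez   
Midnight Sun     | Lopez   
The Red Mountain | NULL    
Empty Rooms      | NULL    
The Blue Door    | Mitchell


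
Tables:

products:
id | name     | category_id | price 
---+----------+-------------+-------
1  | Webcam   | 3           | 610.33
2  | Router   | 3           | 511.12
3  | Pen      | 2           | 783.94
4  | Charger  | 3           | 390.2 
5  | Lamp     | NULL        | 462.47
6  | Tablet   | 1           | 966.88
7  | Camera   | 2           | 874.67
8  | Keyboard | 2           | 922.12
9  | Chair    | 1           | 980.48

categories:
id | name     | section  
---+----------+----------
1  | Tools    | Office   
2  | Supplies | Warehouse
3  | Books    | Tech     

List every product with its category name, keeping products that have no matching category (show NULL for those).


LEFT JOIN keeps every row from products (the left table); where category_id has no match in categories, the category columns become NULL. Walk through each product:
  - product 1 (Webcam): category_id=3 -> matches Books
  - product 2 (Router): category_id=3 -> matches Books
  - product 3 (Pen): category_id=2 -> matches Supplies
  - product 4 (Charger): category_id=3 -> matches Books
  - product 5 (Lamp): category_id=NULL, no match -> kept with NULL
  - product 6 (Tablet): category_id=1 -> matches Tools
  - product 7 (Camera): category_id=2 -> matches Supplies
  - product 8 (Keyboard): category_id=2 -> matches Supplies
  - product 9 (Chair): category_id=1 -> matches Tools
All 9 rows appear; 1 has NULL category.

SQL:
SELECT a.name, b.name AS category
FROM products a
LEFT JOIN categories b ON a.category_id = b.id

Result:
name     | category
---------+---------
Webcam   | Books   
Router   | Books   
Pen      | Supplies
Charger  | Books   
Lamp     | NULL    
Tablet   | Tools   
Camera   | Supplies
Keyboard | Supplies
Chair    | Tools   


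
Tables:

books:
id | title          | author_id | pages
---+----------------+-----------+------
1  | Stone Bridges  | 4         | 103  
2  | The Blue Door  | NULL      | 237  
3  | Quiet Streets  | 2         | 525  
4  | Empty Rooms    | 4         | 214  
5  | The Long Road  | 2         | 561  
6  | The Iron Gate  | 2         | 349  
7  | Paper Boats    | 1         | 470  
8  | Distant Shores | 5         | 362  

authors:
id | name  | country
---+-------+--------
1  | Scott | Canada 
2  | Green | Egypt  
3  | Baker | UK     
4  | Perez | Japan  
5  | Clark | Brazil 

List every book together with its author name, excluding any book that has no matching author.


INNER JOIN keeps only books rows whose author_id matches an id in authors. Walk through each book:
  - book 1 (Stone Bridges): author_id=4 -> matches Perez
  - book 2 (The Blue Door): author_id=NULL, no match -> dropped
  - book 3 (Quiet Streets): author_id=2 -> matches Green
  - book 4 (Empty Rooms): author_id=4 -> matches Perez
  - book 5 (The Long Road): author_id=2 -> matches Green
  - book 6 (The Iron Gate): author_id=2 -> matches Green
  - book 7 (Paper Boats): author_id=1 -> matches Scott
  - book 8 (Distant Shores): author_id=5 -> matches Clark
So 1 of 8 rows is dropped.

SQL:
SELECT a.title, b.name AS author
FROM books a
INNER JOIN authors b ON a.author_id = b.id

Result:
title          | author
---------------+-------
Stone Bridges  | Perez 
Quiet Streets  | Green 
Empty Rooms    | Perez 
The Long Road  | Green 
The Iron Gate  | Green 
Paper Boats    | Scott 
Distant Shores | Clark 


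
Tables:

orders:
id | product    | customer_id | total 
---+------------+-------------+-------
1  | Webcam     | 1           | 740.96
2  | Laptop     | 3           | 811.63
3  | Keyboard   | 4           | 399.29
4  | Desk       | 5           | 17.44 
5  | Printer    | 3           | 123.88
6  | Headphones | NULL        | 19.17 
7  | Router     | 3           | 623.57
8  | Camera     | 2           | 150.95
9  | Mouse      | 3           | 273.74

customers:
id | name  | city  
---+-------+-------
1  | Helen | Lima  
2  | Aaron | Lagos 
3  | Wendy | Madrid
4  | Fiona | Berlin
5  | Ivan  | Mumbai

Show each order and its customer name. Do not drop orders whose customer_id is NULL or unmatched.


LEFT JOIN keeps every row from orders (the left table); where customer_id has no match in customers, the customer columns become NULL. Walk through each order:
  - order 1 (Webcam): customer_id=1 -> matches Helen
  - order 2 (Laptop): customer_id=3 -> matches Wendy
  - order 3 (Keyboard): customer_id=4 -> matches Fiona
  - order 4 (Desk): customer_id=5 -> matches Ivan
  - order 5 (Printer): customer_id=3 -> matches Wendy
  - order 6 (Headphones): customer_id=NULL, no match -> kept with NULL
  - order 7 (Router): customer_id=3 -> matches Wendy
  - order 8 (Camera): customer_id=2 -> matches Aaron
  - order 9 (Mouse): customer_id=3 -> matches Wendy
All 9 rows appear; 1 has NULL customer.

SQL:
SELECT a.product, b.name AS customer
FROM orders a
LEFT JOIN customers b ON a.customer_id = b.id

Result:
product    | customer
-----------+---------
Webcam     | Helen   
Laptop     | Wendy   
Keyboard   | Fiona   
Desk       | Ivan    
Printer    | Wendy   
Headphones | NULL    
Router     | Wendy   
Camera     | Aaron   
Mouse      | Wendy   


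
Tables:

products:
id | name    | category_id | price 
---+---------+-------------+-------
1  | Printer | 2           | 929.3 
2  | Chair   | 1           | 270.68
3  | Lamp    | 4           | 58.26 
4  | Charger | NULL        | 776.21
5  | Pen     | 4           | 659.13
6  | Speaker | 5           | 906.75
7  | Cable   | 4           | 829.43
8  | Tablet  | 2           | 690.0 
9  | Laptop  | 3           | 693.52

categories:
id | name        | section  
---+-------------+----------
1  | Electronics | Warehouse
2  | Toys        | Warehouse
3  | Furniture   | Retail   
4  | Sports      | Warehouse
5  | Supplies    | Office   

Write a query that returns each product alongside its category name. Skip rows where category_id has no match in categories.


INNER JOIN keeps only products rows whose category_id matches an id in categories. Walk through each product:
  - product 1 (Printer): category_id=2 -> matches Toys
  - product 2 (Chair): category_id=1 -> matches Electronics
  - product 3 (Lamp): category_id=4 -> matches Sports
  - product 4 (Charger): category_id=NULL, no match -> dropped
  - product 5 (Pen): category_id=4 -> matches Sports
  - product 6 (Speaker): category_id=5 -> matches Supplies
  - product 7 (Cable): category_id=4 -> matches Sports
  - product 8 (Tablet): category_id=2 -> matches Toys
  - product 9 (Laptop): category_id=3 -> matches Furniture
So 1 of 9 rows is dropped.

SQL:
SELECT a.name, b.name AS category
FROM products a
INNER JOIN categories b ON a.category_id = b.id

Result:
name    | category   
--------+------------
Printer | Toys       
Chair   | Electronics
Lamp    | Sports     
Pen     | Sports     
Speaker | Supplies   
Cable   | Sports     
Tablet  | Toys       
Laptop  | Furniture  


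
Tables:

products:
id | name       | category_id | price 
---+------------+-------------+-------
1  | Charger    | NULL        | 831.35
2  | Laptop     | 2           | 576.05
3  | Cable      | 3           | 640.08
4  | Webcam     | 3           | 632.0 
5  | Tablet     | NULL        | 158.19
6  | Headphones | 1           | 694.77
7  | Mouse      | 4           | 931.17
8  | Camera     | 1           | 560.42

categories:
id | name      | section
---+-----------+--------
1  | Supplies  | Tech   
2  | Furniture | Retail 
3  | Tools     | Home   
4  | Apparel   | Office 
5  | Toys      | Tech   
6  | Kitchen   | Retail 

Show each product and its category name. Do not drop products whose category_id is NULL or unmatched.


LEFT JOIN keeps every row from products (the left table); where category_id has no match in categories, the category columns become NULL. Walk through each product:
  - product 1 (Charger): category_id=NULL, no match -> kept with NULL
  - product 2 (Laptop): category_id=2 -> matches Furniture
  - product 3 (Cable): category_id=3 -> matches Tools
  - product 4 (Webcam): category_id=3 -> matches Tools
  - product 5 (Tablet): category_id=NULL, no match -> kept with NULL
  - product 6 (Headphones): category_id=1 -> matches Supplies
  - product 7 (Mouse): category_id=4 -> matches Apparel
  - product 8 (Camera): category_id=1 -> matches Supplies
All 8 rows appear; 2 have NULL category.

SQL:
SELECT a.name, b.name AS category
FROM products a
LEFT JOIN categories b ON a.category_id = b.id

Result:
name       | category 
-----------+----------
Charger    | NULL     
Laptop     | Furniture
Cable      | Tools    
Webcam     | Tools    
Tablet     | NULL     
Headphones | Supplies 
Mouse      | Apparel  
Camera     | Supplies 


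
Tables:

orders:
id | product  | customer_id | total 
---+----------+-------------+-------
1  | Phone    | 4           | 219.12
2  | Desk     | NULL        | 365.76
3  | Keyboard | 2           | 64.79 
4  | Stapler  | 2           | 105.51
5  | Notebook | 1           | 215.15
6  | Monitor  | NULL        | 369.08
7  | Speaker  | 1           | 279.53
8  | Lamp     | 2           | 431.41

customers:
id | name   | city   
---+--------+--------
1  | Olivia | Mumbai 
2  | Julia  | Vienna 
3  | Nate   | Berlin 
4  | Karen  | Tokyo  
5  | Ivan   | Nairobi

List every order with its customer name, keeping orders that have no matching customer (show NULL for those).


LEFT JOIN keeps every row from orders (the left table); where customer_id has no match in customers, the customer columns become NULL. Walk through each order:
  - order 1 (Phone): customer_id=4 -> matches Karen
  - order 2 (Desk): customer_id=NULL, no match -> kept with NULL
  - order 3 (Keyboard): customer_id=2 -> matches Julia
  - order 4 (Stapler): customer_id=2 -> matches Julia
  - order 5 (Notebook): customer_id=1 -> matches Olivia
  - order 6 (Monitor): customer_id=NULL, no match -> kept with NULL
  - order 7 (Speaker): customer_id=1 -> matches Olivia
  - order 8 (Lamp): customer_id=2 -> matches Julia
All 8 rows appear; 2 have NULL customer.

SQL:
SELECT a.product, b.name AS customer
FROM orders a
LEFT JOIN customers b ON a.customer_id = b.id

Result:
product  | customer
---------+---------
Phone    | Karen   
Desk     | NULL    
Keyboard | Julia   
Stapler  | Julia   
Notebook | Olivia  
Monitor  | NULL    
Speaker  | Olivia  
Lamp     | Julia   


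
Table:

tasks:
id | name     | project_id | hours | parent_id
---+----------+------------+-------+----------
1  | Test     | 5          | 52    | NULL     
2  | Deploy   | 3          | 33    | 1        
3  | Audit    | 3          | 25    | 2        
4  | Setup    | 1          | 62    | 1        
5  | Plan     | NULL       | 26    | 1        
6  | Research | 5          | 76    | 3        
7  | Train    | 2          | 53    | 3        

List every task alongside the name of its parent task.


This is a self-join: tasks is joined to a second copy of itself, matching each row's parent_id to another row's id. Use LEFT JOIN so rows with parent_id=NULL are kept.
  - task 1 (Test): parent_id=NULL -> NULL
  - task 2 (Deploy): parent_id=1 -> Test
  - task 3 (Audit): parent_id=2 -> Deploy
  - task 4 (Setup): parent_id=1 -> Test
  - task 5 (Plan): parent_id=1 -> Test
  - task 6 (Research): parent_id=3 -> Audit
  - task 7 (Train): parent_id=3 -> Audit

SQL:
SELECT a.name AS item, b.name AS parent
FROM tasks a
LEFT JOIN tasks b ON a.parent_id = b.id

Result:
item     | parent
---------+-------
Test     | NULL  
Deploy   | Test  
Audit    | Deploy
Setup    | Test  
Plan     | Test  
Research | Audit 
Train    | Audit 


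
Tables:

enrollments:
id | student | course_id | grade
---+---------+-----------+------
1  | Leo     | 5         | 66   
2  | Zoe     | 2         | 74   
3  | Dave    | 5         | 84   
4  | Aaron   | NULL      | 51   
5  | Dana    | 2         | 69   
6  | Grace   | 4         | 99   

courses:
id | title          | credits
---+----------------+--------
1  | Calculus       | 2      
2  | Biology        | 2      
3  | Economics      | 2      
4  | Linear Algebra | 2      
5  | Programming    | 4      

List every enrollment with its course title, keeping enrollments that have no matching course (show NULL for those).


LEFT JOIN keeps every row from enrollments (the left table); where course_id has no match in courses, the course columns become NULL. Walk through each enrollment:
  - enrollment 1 (Leo): course_id=5 -> matches Programming
  - enrollment 2 (Zoe): course_id=2 -> matches Biology
  - enrollment 3 (Dave): course_id=5 -> matches Programming
  - enrollment 4 (Aaron): course_id=NULL, no match -> kept with NULL
  - enrollment 5 (Dana): course_id=2 -> matches Biology
  - enrollment 6 (Grace): course_id=4 -> matches Linear Algebra
All 6 rows appear; 1 has NULL course.

SQL:
SELECT a.student, b.title AS course
FROM enrollments a
LEFT JOIN courses b ON a.course_id = b.id

Result:
student | course        
--------+---------------
Leo     | Programming   
Zoe     | Biology       
Dave    | Programming   
Aaron   | NULL          
Dana    | Biology       
Grace   | Linear Algebra


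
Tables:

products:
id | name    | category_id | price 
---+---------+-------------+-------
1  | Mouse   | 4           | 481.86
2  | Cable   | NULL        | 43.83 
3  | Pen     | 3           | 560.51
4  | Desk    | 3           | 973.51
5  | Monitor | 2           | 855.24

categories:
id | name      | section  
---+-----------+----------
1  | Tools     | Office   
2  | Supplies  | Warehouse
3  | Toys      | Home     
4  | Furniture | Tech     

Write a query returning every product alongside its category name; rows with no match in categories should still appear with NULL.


LEFT JOIN keeps every row from products (the left table); where category_id has no match in categories, the category columns become NULL. Walk through each product:
  - product 1 (Mouse): category_id=4 -> matches Furniture
  - product 2 (Cable): category_id=NULL, no match -> kept with NULL
  - product 3 (Pen): category_id=3 -> matches Toys
  - product 4 (Desk): category_id=3 -> matches Toys
  - product 5 (Monitor): category_id=2 -> matches Supplies
All 5 rows appear; 1 has NULL category.

SQL:
SELECT a.name, b.name AS category
FROM products a
LEFT JOIN categories b ON a.category_id = b.id

Result:
name    | category 
--------+----------
Mouse   | Furniture
Cable   | NULL     
Pen     | Toys     
Desk    | Toys     
Monitor | Supplies 


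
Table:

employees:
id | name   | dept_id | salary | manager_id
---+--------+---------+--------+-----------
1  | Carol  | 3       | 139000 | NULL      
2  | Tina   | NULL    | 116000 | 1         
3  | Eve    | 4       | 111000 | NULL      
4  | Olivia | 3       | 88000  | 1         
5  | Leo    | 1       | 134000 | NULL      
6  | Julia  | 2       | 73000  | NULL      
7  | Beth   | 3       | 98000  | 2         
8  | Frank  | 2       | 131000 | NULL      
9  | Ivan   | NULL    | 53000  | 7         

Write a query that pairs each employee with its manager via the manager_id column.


This is a self-join: employees is joined to a second copy of itself, matching each row's manager_id to another row's id. Use LEFT JOIN so rows with manager_id=NULL are kept.
  - employee 1 (Carol): manager_id=NULL -> NULL
  - employee 2 (Tina): manager_id=1 -> Carol
  - employee 3 (Eve): manager_id=NULL -> NULL
  - employee 4 (Olivia): manager_id=1 -> Carol
  - employee 5 (Leo): manager_id=NULL -> NULL
  - employee 6 (Julia): manager_id=NULL -> NULL
  - employee 7 (Beth): manager_id=2 -> Tina
  - employee 8 (Frank): manager_id=NULL -> NULL
  - employee 9 (Ivan): manager_id=7 -> Beth

SQL:
SELECT a.name AS item, b.name AS manager
FROM employees a
LEFT JOIN employees b ON a.manager_id = b.id

Result:
item   | manager
-------+--------
Carol  | NULL   
Tina   | Carol  
Eve    | NULL   
Olivia | Carol  
Leo    | NULL   
Julia  | NULL   
Beth   | Tina   
Frank  | NULL   
Ivan   | Beth   
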